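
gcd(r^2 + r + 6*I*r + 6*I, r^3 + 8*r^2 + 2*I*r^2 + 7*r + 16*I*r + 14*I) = r + 1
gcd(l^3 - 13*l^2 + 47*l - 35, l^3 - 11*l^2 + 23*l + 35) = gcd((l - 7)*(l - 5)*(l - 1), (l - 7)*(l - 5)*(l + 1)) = l^2 - 12*l + 35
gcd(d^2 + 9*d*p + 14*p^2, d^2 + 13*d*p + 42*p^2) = d + 7*p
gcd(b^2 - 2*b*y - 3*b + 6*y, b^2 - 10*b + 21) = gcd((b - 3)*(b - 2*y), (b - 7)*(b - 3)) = b - 3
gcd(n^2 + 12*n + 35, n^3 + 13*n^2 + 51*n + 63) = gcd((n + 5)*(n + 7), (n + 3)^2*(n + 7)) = n + 7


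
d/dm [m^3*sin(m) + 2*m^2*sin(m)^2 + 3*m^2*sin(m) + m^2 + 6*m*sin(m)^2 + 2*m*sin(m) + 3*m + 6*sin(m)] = m^3*cos(m) + 2*m^2*sin(2*m) + 3*sqrt(2)*m^2*sin(m + pi/4) + 6*m*sin(m) + 6*m*sin(2*m) + 2*m*cos(m) - 2*m*cos(2*m) + 4*m + 2*sin(m) + 6*cos(m) - 3*cos(2*m) + 6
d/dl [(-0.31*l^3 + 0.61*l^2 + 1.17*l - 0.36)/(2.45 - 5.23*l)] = (3.2426*l^3 - 5.4688*l^2 + 2.989*l + 0.9837)/(27.3529*l^2 - 25.627*l + 6.0025)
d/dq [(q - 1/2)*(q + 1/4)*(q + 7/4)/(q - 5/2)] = (16*q^3 - 48*q^2 - 60*q + 13)/(2*(4*q^2 - 20*q + 25))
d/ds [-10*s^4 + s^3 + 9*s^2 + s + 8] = -40*s^3 + 3*s^2 + 18*s + 1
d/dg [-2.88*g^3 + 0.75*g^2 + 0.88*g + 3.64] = -8.64*g^2 + 1.5*g + 0.88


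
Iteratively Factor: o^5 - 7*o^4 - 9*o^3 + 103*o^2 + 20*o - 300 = (o + 3)*(o^4 - 10*o^3 + 21*o^2 + 40*o - 100) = (o + 2)*(o + 3)*(o^3 - 12*o^2 + 45*o - 50) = (o - 2)*(o + 2)*(o + 3)*(o^2 - 10*o + 25) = (o - 5)*(o - 2)*(o + 2)*(o + 3)*(o - 5)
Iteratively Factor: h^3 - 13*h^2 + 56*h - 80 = (h - 4)*(h^2 - 9*h + 20) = (h - 4)^2*(h - 5)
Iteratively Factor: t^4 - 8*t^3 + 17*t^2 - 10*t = (t - 2)*(t^3 - 6*t^2 + 5*t) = t*(t - 2)*(t^2 - 6*t + 5) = t*(t - 2)*(t - 1)*(t - 5)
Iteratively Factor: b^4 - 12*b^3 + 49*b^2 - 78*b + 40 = (b - 1)*(b^3 - 11*b^2 + 38*b - 40) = (b - 2)*(b - 1)*(b^2 - 9*b + 20) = (b - 4)*(b - 2)*(b - 1)*(b - 5)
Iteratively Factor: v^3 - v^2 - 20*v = (v + 4)*(v^2 - 5*v) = v*(v + 4)*(v - 5)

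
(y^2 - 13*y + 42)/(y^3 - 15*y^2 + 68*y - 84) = 1/(y - 2)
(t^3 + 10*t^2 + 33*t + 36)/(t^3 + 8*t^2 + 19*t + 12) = (t + 3)/(t + 1)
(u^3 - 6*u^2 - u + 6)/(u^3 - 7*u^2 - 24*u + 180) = (u^2 - 1)/(u^2 - u - 30)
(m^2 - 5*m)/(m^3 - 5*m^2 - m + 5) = m/(m^2 - 1)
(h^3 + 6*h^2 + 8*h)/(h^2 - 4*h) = (h^2 + 6*h + 8)/(h - 4)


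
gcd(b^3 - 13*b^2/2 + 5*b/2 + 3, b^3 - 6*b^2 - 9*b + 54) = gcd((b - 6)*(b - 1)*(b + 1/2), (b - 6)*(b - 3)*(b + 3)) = b - 6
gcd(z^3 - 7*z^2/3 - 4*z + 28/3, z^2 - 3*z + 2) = z - 2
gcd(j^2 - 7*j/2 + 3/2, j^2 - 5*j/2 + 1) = j - 1/2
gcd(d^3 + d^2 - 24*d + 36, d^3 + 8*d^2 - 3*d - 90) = d^2 + 3*d - 18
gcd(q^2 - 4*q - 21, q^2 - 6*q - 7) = q - 7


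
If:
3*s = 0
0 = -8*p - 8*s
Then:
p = 0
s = 0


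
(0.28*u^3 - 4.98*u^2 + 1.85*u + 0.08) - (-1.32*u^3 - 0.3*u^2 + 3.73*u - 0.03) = 1.6*u^3 - 4.68*u^2 - 1.88*u + 0.11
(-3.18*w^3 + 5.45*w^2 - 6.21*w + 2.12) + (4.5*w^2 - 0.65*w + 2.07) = -3.18*w^3 + 9.95*w^2 - 6.86*w + 4.19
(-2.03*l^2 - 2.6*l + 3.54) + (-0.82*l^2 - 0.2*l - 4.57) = -2.85*l^2 - 2.8*l - 1.03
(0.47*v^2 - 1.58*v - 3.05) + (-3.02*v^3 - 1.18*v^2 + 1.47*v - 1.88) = -3.02*v^3 - 0.71*v^2 - 0.11*v - 4.93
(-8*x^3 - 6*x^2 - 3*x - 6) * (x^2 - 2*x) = -8*x^5 + 10*x^4 + 9*x^3 + 12*x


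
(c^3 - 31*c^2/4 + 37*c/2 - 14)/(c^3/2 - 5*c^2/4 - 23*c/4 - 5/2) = (-4*c^3 + 31*c^2 - 74*c + 56)/(-2*c^3 + 5*c^2 + 23*c + 10)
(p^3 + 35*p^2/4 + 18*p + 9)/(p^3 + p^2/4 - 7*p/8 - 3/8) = 2*(p^2 + 8*p + 12)/(2*p^2 - p - 1)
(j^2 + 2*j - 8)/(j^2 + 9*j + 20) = (j - 2)/(j + 5)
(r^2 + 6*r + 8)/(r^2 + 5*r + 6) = (r + 4)/(r + 3)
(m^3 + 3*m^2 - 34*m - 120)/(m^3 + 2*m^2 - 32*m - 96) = (m + 5)/(m + 4)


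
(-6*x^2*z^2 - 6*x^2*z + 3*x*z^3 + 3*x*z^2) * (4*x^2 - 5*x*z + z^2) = -24*x^4*z^2 - 24*x^4*z + 42*x^3*z^3 + 42*x^3*z^2 - 21*x^2*z^4 - 21*x^2*z^3 + 3*x*z^5 + 3*x*z^4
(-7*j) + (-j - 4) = -8*j - 4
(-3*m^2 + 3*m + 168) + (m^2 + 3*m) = -2*m^2 + 6*m + 168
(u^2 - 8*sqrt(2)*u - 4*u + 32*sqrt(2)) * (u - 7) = u^3 - 8*sqrt(2)*u^2 - 11*u^2 + 28*u + 88*sqrt(2)*u - 224*sqrt(2)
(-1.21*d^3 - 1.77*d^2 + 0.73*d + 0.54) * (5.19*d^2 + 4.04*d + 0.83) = -6.2799*d^5 - 14.0747*d^4 - 4.3664*d^3 + 4.2827*d^2 + 2.7875*d + 0.4482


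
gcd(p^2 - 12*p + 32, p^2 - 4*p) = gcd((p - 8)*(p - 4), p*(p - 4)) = p - 4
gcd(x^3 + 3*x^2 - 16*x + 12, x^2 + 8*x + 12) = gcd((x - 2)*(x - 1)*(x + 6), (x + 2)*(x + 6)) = x + 6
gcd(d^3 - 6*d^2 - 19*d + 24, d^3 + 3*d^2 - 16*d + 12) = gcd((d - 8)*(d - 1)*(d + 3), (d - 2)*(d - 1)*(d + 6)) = d - 1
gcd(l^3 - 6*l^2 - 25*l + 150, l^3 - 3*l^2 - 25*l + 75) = l^2 - 25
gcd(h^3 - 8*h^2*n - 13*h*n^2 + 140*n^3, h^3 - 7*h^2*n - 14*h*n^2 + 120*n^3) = h^2 - h*n - 20*n^2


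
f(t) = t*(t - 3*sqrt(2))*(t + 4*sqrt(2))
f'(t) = t*(t - 3*sqrt(2)) + t*(t + 4*sqrt(2)) + (t - 3*sqrt(2))*(t + 4*sqrt(2)) = 3*t^2 + 2*sqrt(2)*t - 24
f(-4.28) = 50.22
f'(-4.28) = 18.85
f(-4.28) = 50.22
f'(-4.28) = 18.85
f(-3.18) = 58.46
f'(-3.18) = -2.66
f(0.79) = -17.58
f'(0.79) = -19.89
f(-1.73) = 40.57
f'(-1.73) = -19.91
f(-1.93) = 44.40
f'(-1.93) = -18.28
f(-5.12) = 25.74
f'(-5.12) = 40.16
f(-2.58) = 54.16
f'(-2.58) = -11.33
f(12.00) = 1643.65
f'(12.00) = 441.94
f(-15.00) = -2696.80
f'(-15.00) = 608.57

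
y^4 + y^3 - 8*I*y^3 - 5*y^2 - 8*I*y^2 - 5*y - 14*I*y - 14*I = (y + 1)*(y - 7*I)*(y - 2*I)*(y + I)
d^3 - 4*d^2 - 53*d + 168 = (d - 8)*(d - 3)*(d + 7)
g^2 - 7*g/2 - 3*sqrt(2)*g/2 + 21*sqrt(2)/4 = (g - 7/2)*(g - 3*sqrt(2)/2)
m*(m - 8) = m^2 - 8*m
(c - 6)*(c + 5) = c^2 - c - 30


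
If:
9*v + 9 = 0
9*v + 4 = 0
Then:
No Solution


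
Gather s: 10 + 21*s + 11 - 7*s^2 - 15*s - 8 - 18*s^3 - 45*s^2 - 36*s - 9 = -18*s^3 - 52*s^2 - 30*s + 4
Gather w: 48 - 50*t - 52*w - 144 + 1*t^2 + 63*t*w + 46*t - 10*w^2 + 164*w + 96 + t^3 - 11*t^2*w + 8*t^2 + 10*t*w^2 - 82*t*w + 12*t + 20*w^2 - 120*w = t^3 + 9*t^2 + 8*t + w^2*(10*t + 10) + w*(-11*t^2 - 19*t - 8)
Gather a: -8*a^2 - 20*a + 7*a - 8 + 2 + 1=-8*a^2 - 13*a - 5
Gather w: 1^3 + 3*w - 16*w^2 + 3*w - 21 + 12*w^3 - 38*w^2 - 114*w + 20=12*w^3 - 54*w^2 - 108*w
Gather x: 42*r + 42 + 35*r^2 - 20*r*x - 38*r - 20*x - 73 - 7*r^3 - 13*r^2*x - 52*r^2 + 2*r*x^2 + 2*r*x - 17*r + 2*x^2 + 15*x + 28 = -7*r^3 - 17*r^2 - 13*r + x^2*(2*r + 2) + x*(-13*r^2 - 18*r - 5) - 3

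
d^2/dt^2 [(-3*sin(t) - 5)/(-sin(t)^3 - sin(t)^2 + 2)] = (-12*sin(t)^7 - 54*sin(t)^6 - 40*sin(t)^5 - 20*sin(t)^4 - 40*sin(t)^3 + 62*sin(t)^2 + 84*sin(t) + 20)/(sin(t)^3 + sin(t)^2 - 2)^3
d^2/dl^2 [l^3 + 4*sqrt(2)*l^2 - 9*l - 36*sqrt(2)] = 6*l + 8*sqrt(2)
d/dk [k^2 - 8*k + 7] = 2*k - 8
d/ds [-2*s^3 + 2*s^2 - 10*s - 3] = -6*s^2 + 4*s - 10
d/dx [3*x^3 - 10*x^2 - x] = 9*x^2 - 20*x - 1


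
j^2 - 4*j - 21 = (j - 7)*(j + 3)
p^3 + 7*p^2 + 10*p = p*(p + 2)*(p + 5)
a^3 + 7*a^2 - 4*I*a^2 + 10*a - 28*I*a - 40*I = (a + 2)*(a + 5)*(a - 4*I)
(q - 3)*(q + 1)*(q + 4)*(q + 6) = q^4 + 8*q^3 + q^2 - 78*q - 72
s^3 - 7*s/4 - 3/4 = (s - 3/2)*(s + 1/2)*(s + 1)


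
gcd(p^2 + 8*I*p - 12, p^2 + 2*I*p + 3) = 1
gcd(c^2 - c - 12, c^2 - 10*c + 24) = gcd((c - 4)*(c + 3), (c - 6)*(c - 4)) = c - 4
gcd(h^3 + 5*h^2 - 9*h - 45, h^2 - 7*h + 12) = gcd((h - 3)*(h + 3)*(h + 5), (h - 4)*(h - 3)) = h - 3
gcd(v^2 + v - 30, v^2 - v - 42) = v + 6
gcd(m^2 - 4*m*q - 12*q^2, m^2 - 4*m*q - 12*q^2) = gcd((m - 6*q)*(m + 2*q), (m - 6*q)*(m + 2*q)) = -m^2 + 4*m*q + 12*q^2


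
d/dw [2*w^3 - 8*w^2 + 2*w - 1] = 6*w^2 - 16*w + 2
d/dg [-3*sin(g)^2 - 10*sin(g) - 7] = -2*(3*sin(g) + 5)*cos(g)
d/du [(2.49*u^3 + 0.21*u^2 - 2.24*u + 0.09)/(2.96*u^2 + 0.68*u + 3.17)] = (7.3704*u^4 + 3.3864*u^3 + 30.4531*u^2 + 0.7986*u - 7.162)/(8.7616*u^4 + 4.0256*u^3 + 19.2288*u^2 + 4.3112*u + 10.0489)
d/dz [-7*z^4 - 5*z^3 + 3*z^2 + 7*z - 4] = -28*z^3 - 15*z^2 + 6*z + 7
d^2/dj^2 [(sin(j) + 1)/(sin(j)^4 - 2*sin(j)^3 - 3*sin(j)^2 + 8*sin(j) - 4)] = 3*(-3*sin(j)^6 - 7*sin(j)^5 + 4*sin(j)^4 + 44*sin(j)^3 + 22*sin(j)^2 - 64*sin(j) - 56)/((sin(j) - 2)^3*(sin(j) - 1)^3*(sin(j) + 2)^3)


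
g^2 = g^2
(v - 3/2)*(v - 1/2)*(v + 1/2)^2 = v^4 - v^3 - v^2 + v/4 + 3/16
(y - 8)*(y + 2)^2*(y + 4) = y^4 - 44*y^2 - 144*y - 128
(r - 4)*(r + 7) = r^2 + 3*r - 28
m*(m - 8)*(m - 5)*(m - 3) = m^4 - 16*m^3 + 79*m^2 - 120*m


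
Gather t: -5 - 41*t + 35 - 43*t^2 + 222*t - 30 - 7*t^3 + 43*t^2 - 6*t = -7*t^3 + 175*t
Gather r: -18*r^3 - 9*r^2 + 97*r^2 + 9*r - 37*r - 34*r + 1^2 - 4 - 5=-18*r^3 + 88*r^2 - 62*r - 8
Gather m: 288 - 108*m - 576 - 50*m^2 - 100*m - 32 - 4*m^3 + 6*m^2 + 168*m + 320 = -4*m^3 - 44*m^2 - 40*m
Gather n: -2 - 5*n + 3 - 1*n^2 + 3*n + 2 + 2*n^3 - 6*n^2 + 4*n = 2*n^3 - 7*n^2 + 2*n + 3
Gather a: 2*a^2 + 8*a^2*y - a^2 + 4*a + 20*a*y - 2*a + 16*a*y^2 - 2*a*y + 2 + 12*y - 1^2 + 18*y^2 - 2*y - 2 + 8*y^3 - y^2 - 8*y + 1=a^2*(8*y + 1) + a*(16*y^2 + 18*y + 2) + 8*y^3 + 17*y^2 + 2*y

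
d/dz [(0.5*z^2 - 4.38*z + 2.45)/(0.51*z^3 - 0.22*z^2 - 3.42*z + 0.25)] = (-0.255*z^4 + 4.4676*z^3 - 6.4221*z^2 + 1.328*z + 7.284)/(0.2601*z^6 - 0.2244*z^5 - 3.44*z^4 + 1.7598*z^3 + 11.5864*z^2 - 1.71*z + 0.0625)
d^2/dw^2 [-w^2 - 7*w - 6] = -2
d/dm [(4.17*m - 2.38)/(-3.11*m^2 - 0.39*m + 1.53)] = (12.9687*m^2 - 14.8036*m + 5.4519)/(9.6721*m^4 + 2.4258*m^3 - 9.3645*m^2 - 1.1934*m + 2.3409)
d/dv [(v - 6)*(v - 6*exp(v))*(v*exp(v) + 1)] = (v - 6)*(v + 1)*(v - 6*exp(v))*exp(v) - (v - 6)*(v*exp(v) + 1)*(6*exp(v) - 1) + (v - 6*exp(v))*(v*exp(v) + 1)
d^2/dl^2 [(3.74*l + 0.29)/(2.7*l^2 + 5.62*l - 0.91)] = ((3.74*l + 0.29)*(5.4*l + 5.62)*(10.8*l + 11.24) - (60.588*l + 43.6036)*(2.7*l^2 + 5.62*l - 0.91))/(2.7*l^2 + 5.62*l - 0.91)^3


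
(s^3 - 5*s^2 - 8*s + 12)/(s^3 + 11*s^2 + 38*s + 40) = (s^2 - 7*s + 6)/(s^2 + 9*s + 20)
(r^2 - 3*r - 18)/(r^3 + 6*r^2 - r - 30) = (r - 6)/(r^2 + 3*r - 10)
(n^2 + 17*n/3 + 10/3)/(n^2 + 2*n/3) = (n + 5)/n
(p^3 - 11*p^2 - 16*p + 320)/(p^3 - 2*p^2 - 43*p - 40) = (p - 8)/(p + 1)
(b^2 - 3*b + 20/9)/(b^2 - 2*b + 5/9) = (3*b - 4)/(3*b - 1)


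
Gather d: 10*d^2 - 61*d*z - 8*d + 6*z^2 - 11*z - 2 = 10*d^2 + d*(-61*z - 8) + 6*z^2 - 11*z - 2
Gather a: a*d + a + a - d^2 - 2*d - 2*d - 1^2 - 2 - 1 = a*(d + 2) - d^2 - 4*d - 4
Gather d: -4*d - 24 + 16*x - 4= -4*d + 16*x - 28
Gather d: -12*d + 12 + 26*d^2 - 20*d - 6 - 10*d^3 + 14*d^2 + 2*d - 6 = -10*d^3 + 40*d^2 - 30*d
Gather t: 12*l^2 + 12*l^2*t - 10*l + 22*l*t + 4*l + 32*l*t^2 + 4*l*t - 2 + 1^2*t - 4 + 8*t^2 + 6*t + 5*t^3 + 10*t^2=12*l^2 - 6*l + 5*t^3 + t^2*(32*l + 18) + t*(12*l^2 + 26*l + 7) - 6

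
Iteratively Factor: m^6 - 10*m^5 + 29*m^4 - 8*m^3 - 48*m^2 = (m)*(m^5 - 10*m^4 + 29*m^3 - 8*m^2 - 48*m) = m*(m - 3)*(m^4 - 7*m^3 + 8*m^2 + 16*m) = m*(m - 4)*(m - 3)*(m^3 - 3*m^2 - 4*m) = m*(m - 4)^2*(m - 3)*(m^2 + m) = m^2*(m - 4)^2*(m - 3)*(m + 1)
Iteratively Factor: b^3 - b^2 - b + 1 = (b - 1)*(b^2 - 1) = (b - 1)^2*(b + 1)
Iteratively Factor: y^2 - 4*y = (y - 4)*(y)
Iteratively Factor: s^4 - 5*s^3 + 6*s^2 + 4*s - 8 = (s - 2)*(s^3 - 3*s^2 + 4) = (s - 2)^2*(s^2 - s - 2) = (s - 2)^3*(s + 1)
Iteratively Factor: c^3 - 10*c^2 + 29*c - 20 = (c - 4)*(c^2 - 6*c + 5) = (c - 5)*(c - 4)*(c - 1)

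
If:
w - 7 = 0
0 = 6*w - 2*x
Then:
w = 7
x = 21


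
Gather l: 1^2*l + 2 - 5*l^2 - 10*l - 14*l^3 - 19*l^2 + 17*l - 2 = -14*l^3 - 24*l^2 + 8*l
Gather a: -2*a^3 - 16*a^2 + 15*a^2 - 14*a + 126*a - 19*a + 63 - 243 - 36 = -2*a^3 - a^2 + 93*a - 216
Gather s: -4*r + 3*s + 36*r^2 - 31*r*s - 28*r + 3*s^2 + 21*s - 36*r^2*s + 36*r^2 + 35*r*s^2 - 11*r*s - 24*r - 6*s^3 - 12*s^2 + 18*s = 72*r^2 - 56*r - 6*s^3 + s^2*(35*r - 9) + s*(-36*r^2 - 42*r + 42)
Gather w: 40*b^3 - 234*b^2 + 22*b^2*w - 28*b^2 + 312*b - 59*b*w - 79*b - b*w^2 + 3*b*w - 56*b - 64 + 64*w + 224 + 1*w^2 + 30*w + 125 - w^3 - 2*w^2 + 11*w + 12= 40*b^3 - 262*b^2 + 177*b - w^3 + w^2*(-b - 1) + w*(22*b^2 - 56*b + 105) + 297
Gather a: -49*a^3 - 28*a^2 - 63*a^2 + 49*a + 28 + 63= -49*a^3 - 91*a^2 + 49*a + 91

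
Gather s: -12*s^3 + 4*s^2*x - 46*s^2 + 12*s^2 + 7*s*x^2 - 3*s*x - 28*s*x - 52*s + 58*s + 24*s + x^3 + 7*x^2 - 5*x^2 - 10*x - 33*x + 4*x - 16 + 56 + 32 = -12*s^3 + s^2*(4*x - 34) + s*(7*x^2 - 31*x + 30) + x^3 + 2*x^2 - 39*x + 72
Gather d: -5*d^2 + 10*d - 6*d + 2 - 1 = -5*d^2 + 4*d + 1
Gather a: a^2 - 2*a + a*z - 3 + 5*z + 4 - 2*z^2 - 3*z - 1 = a^2 + a*(z - 2) - 2*z^2 + 2*z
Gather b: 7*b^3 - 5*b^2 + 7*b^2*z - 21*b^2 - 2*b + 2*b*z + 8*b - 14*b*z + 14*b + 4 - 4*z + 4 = 7*b^3 + b^2*(7*z - 26) + b*(20 - 12*z) - 4*z + 8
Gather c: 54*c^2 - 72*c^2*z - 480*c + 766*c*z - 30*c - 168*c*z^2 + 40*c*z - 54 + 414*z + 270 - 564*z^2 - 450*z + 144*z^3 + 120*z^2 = c^2*(54 - 72*z) + c*(-168*z^2 + 806*z - 510) + 144*z^3 - 444*z^2 - 36*z + 216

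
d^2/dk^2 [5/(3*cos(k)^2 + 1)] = 30*(-6*sin(k)^4 + sin(k)^2 + 4)/(3*cos(k)^2 + 1)^3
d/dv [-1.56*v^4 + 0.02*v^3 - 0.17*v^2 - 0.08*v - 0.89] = -6.24*v^3 + 0.06*v^2 - 0.34*v - 0.08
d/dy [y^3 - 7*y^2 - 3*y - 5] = 3*y^2 - 14*y - 3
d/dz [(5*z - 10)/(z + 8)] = 50/(z + 8)^2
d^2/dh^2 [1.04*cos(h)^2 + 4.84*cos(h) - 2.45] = -4.84*cos(h) - 2.08*cos(2*h)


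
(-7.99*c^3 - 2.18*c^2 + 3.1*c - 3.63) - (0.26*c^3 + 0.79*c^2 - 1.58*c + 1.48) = -8.25*c^3 - 2.97*c^2 + 4.68*c - 5.11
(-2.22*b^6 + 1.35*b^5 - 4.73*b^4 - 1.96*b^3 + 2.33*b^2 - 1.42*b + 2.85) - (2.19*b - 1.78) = -2.22*b^6 + 1.35*b^5 - 4.73*b^4 - 1.96*b^3 + 2.33*b^2 - 3.61*b + 4.63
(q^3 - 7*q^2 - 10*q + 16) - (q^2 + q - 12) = q^3 - 8*q^2 - 11*q + 28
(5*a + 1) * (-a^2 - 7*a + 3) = -5*a^3 - 36*a^2 + 8*a + 3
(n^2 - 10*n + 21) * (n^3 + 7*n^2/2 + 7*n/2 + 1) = n^5 - 13*n^4/2 - 21*n^3/2 + 79*n^2/2 + 127*n/2 + 21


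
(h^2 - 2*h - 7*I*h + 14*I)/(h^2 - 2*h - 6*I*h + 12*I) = (h - 7*I)/(h - 6*I)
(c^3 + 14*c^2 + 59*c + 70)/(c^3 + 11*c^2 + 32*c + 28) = (c + 5)/(c + 2)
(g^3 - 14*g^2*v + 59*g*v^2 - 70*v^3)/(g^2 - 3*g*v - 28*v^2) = (g^2 - 7*g*v + 10*v^2)/(g + 4*v)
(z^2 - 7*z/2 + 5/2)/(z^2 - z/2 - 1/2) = (2*z - 5)/(2*z + 1)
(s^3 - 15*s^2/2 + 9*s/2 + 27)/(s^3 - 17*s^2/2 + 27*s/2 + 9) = (2*s + 3)/(2*s + 1)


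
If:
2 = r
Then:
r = 2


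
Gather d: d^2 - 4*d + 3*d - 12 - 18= d^2 - d - 30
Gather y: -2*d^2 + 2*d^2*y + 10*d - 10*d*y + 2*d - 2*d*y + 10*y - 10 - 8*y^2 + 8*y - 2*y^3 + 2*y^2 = -2*d^2 + 12*d - 2*y^3 - 6*y^2 + y*(2*d^2 - 12*d + 18) - 10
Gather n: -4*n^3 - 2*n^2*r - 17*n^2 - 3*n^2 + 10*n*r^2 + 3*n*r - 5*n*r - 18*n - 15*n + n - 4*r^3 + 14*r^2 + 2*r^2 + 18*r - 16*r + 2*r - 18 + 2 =-4*n^3 + n^2*(-2*r - 20) + n*(10*r^2 - 2*r - 32) - 4*r^3 + 16*r^2 + 4*r - 16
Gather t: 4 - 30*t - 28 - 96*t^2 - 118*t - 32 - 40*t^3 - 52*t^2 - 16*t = -40*t^3 - 148*t^2 - 164*t - 56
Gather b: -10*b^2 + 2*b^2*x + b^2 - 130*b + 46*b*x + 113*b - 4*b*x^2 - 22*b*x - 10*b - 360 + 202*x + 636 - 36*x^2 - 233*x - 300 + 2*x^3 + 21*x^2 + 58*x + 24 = b^2*(2*x - 9) + b*(-4*x^2 + 24*x - 27) + 2*x^3 - 15*x^2 + 27*x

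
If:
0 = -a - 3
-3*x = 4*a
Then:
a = -3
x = 4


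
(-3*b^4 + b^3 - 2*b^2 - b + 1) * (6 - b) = 3*b^5 - 19*b^4 + 8*b^3 - 11*b^2 - 7*b + 6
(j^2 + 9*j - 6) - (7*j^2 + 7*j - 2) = -6*j^2 + 2*j - 4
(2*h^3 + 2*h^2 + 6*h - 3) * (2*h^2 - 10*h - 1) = 4*h^5 - 16*h^4 - 10*h^3 - 68*h^2 + 24*h + 3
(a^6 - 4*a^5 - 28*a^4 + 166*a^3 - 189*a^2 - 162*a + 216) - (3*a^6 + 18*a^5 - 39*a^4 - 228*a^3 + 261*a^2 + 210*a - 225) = -2*a^6 - 22*a^5 + 11*a^4 + 394*a^3 - 450*a^2 - 372*a + 441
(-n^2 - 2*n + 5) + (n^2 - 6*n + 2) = 7 - 8*n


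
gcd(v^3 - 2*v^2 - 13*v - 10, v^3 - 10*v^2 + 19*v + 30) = v^2 - 4*v - 5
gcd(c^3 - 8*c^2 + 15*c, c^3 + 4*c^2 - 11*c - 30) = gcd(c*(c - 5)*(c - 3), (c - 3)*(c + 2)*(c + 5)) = c - 3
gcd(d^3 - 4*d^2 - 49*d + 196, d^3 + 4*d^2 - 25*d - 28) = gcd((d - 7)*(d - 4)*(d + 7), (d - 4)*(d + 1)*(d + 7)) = d^2 + 3*d - 28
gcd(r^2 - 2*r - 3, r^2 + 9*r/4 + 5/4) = r + 1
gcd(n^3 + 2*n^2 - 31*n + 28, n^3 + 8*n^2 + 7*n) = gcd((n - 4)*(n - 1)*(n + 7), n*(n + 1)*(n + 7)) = n + 7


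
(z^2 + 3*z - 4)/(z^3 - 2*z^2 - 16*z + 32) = (z - 1)/(z^2 - 6*z + 8)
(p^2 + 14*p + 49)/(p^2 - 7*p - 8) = (p^2 + 14*p + 49)/(p^2 - 7*p - 8)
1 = 1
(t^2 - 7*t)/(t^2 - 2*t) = (t - 7)/(t - 2)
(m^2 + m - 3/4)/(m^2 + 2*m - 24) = (m^2 + m - 3/4)/(m^2 + 2*m - 24)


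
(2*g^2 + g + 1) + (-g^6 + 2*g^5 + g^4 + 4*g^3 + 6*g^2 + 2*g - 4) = -g^6 + 2*g^5 + g^4 + 4*g^3 + 8*g^2 + 3*g - 3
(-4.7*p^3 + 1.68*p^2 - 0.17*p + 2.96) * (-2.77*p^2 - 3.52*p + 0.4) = 13.019*p^5 + 11.8904*p^4 - 7.3227*p^3 - 6.9288*p^2 - 10.4872*p + 1.184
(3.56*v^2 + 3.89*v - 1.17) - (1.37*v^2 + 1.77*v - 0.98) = 2.19*v^2 + 2.12*v - 0.19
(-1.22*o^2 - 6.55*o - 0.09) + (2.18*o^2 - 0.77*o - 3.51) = 0.96*o^2 - 7.32*o - 3.6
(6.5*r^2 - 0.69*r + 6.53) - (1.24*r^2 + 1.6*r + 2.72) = 5.26*r^2 - 2.29*r + 3.81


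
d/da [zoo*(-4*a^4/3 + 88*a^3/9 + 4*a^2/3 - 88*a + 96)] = zoo*(a^3 + a^2 + a + 1)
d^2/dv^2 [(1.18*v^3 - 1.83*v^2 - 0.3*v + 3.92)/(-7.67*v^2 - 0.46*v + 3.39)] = (2.27373675443232e-13*v^5 + 1.13686837721616e-13*v^4 - 39.478316*v^3 - 1087.120902*v^2 - 117.544992*v - 162.51241)/(451.217663*v^6 + 81.183882*v^5 - 593.420997*v^4 - 71.666252*v^3 + 262.281249*v^2 + 15.859098*v - 38.958219)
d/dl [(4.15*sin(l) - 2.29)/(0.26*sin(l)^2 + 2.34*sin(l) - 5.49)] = (-1.079*sin(l)^2 + 1.1908*sin(l) - 17.4249)*cos(l)/(0.0676*sin(l)^4 + 1.2168*sin(l)^3 + 2.6208*sin(l)^2 - 25.6932*sin(l) + 30.1401)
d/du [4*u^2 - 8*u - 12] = 8*u - 8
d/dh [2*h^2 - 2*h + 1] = 4*h - 2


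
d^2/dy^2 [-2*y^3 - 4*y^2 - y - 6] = -12*y - 8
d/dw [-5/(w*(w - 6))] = 10*(w - 3)/(w^2*(w - 6)^2)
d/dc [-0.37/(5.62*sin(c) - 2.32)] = 2.0794*cos(c)/(5.62*sin(c) - 2.32)^2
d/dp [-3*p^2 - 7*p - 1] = -6*p - 7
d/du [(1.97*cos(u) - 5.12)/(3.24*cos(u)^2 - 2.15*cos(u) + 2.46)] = (6.3828*cos(u)^2 - 33.1776*cos(u) + 6.1618)*sin(u)/(10.4976*cos(u)^4 - 13.932*cos(u)^3 + 20.5633*cos(u)^2 - 10.578*cos(u) + 6.0516)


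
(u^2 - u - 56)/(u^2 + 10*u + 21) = (u - 8)/(u + 3)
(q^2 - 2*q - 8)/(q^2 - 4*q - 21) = (-q^2 + 2*q + 8)/(-q^2 + 4*q + 21)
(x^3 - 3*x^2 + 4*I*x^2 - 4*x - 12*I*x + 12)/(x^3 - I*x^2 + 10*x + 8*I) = (x^2 + x*(-3 + 2*I) - 6*I)/(x^2 - 3*I*x + 4)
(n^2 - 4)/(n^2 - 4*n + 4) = (n + 2)/(n - 2)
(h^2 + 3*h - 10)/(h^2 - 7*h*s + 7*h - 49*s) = (h^2 + 3*h - 10)/(h^2 - 7*h*s + 7*h - 49*s)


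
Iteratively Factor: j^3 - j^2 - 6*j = (j - 3)*(j^2 + 2*j) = j*(j - 3)*(j + 2)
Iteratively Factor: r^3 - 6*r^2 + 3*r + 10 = (r - 2)*(r^2 - 4*r - 5) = (r - 5)*(r - 2)*(r + 1)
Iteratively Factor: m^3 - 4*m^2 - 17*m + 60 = (m - 5)*(m^2 + m - 12) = (m - 5)*(m - 3)*(m + 4)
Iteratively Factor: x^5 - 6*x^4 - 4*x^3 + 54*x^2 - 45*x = (x - 5)*(x^4 - x^3 - 9*x^2 + 9*x) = x*(x - 5)*(x^3 - x^2 - 9*x + 9) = x*(x - 5)*(x - 1)*(x^2 - 9) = x*(x - 5)*(x - 1)*(x + 3)*(x - 3)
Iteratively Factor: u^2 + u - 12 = (u - 3)*(u + 4)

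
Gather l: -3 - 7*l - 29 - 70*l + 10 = -77*l - 22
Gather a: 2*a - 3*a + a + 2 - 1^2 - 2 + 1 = 0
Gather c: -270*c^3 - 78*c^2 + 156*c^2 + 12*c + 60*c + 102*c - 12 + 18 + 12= -270*c^3 + 78*c^2 + 174*c + 18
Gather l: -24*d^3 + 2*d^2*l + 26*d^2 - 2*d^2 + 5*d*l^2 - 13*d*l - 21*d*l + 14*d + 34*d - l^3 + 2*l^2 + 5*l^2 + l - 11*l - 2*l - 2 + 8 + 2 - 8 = -24*d^3 + 24*d^2 + 48*d - l^3 + l^2*(5*d + 7) + l*(2*d^2 - 34*d - 12)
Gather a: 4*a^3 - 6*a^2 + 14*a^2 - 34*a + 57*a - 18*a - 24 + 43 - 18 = 4*a^3 + 8*a^2 + 5*a + 1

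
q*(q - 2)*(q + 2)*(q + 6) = q^4 + 6*q^3 - 4*q^2 - 24*q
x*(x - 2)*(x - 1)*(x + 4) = x^4 + x^3 - 10*x^2 + 8*x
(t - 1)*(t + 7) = t^2 + 6*t - 7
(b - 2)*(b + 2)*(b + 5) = b^3 + 5*b^2 - 4*b - 20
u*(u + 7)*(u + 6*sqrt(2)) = u^3 + 7*u^2 + 6*sqrt(2)*u^2 + 42*sqrt(2)*u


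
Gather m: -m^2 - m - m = -m^2 - 2*m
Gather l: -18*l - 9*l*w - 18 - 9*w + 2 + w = l*(-9*w - 18) - 8*w - 16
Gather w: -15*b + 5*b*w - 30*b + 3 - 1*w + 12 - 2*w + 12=-45*b + w*(5*b - 3) + 27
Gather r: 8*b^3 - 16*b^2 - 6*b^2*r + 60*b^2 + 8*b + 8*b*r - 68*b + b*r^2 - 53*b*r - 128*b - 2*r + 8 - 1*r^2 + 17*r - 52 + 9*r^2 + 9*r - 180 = 8*b^3 + 44*b^2 - 188*b + r^2*(b + 8) + r*(-6*b^2 - 45*b + 24) - 224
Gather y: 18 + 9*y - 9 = 9*y + 9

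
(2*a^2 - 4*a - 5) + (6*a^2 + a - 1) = 8*a^2 - 3*a - 6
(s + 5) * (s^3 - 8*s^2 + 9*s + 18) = s^4 - 3*s^3 - 31*s^2 + 63*s + 90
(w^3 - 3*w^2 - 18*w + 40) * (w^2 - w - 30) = w^5 - 4*w^4 - 45*w^3 + 148*w^2 + 500*w - 1200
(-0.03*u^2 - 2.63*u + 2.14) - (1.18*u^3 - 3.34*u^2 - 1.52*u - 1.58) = -1.18*u^3 + 3.31*u^2 - 1.11*u + 3.72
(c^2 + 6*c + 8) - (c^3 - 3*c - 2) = -c^3 + c^2 + 9*c + 10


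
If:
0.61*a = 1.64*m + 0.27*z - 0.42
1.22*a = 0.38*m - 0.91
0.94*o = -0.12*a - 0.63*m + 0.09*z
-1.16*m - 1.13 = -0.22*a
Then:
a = -1.12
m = -1.19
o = 1.53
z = 6.24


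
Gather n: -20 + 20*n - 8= 20*n - 28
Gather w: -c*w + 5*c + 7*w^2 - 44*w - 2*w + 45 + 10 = 5*c + 7*w^2 + w*(-c - 46) + 55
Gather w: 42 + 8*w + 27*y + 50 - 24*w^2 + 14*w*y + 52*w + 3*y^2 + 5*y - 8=-24*w^2 + w*(14*y + 60) + 3*y^2 + 32*y + 84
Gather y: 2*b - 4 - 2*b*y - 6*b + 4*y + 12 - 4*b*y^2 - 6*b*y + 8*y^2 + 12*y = -4*b + y^2*(8 - 4*b) + y*(16 - 8*b) + 8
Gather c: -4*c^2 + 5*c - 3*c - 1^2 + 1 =-4*c^2 + 2*c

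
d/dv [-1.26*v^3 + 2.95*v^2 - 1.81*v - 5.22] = -3.78*v^2 + 5.9*v - 1.81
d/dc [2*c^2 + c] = 4*c + 1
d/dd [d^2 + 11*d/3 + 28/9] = 2*d + 11/3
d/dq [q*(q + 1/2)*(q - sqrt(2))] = 3*q^2 - 2*sqrt(2)*q + q - sqrt(2)/2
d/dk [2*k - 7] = 2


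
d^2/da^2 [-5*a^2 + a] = -10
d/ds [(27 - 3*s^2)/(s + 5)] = 3*(s^2 - 2*s*(s + 5) - 9)/(s + 5)^2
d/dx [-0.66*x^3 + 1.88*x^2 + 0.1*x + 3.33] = -1.98*x^2 + 3.76*x + 0.1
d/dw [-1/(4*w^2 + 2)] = 2*w/(2*w^2 + 1)^2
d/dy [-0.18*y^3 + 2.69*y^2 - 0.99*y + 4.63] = -0.54*y^2 + 5.38*y - 0.99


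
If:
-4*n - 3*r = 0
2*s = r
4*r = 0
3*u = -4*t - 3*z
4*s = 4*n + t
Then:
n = 0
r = 0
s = 0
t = 0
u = -z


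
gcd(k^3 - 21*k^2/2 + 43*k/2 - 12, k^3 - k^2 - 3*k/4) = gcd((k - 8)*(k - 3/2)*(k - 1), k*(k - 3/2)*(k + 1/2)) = k - 3/2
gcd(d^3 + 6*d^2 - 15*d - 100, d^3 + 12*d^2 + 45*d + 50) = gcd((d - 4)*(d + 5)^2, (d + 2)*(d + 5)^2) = d^2 + 10*d + 25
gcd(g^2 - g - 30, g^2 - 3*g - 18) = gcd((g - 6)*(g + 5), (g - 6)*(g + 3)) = g - 6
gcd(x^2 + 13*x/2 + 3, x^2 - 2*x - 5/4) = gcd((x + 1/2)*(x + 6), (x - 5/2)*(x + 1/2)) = x + 1/2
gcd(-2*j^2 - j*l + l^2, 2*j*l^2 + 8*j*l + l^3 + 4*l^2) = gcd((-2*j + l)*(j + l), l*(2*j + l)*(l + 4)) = 1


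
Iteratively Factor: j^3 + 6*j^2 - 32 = (j - 2)*(j^2 + 8*j + 16) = (j - 2)*(j + 4)*(j + 4)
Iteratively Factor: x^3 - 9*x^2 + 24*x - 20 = (x - 2)*(x^2 - 7*x + 10) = (x - 2)^2*(x - 5)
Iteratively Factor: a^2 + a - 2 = (a + 2)*(a - 1)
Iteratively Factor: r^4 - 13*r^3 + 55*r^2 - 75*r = (r - 5)*(r^3 - 8*r^2 + 15*r) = r*(r - 5)*(r^2 - 8*r + 15) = r*(r - 5)*(r - 3)*(r - 5)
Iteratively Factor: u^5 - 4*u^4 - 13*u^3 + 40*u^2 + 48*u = (u + 3)*(u^4 - 7*u^3 + 8*u^2 + 16*u) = (u + 1)*(u + 3)*(u^3 - 8*u^2 + 16*u) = (u - 4)*(u + 1)*(u + 3)*(u^2 - 4*u) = (u - 4)^2*(u + 1)*(u + 3)*(u)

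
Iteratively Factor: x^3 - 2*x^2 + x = (x - 1)*(x^2 - x) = x*(x - 1)*(x - 1)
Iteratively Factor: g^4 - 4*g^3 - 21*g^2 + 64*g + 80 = (g - 4)*(g^3 - 21*g - 20) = (g - 4)*(g + 1)*(g^2 - g - 20) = (g - 5)*(g - 4)*(g + 1)*(g + 4)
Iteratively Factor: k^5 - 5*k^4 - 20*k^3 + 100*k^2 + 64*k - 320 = (k - 5)*(k^4 - 20*k^2 + 64) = (k - 5)*(k - 2)*(k^3 + 2*k^2 - 16*k - 32) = (k - 5)*(k - 2)*(k + 4)*(k^2 - 2*k - 8) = (k - 5)*(k - 4)*(k - 2)*(k + 4)*(k + 2)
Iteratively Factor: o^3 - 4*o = (o)*(o^2 - 4) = o*(o + 2)*(o - 2)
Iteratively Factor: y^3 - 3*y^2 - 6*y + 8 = (y - 1)*(y^2 - 2*y - 8) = (y - 4)*(y - 1)*(y + 2)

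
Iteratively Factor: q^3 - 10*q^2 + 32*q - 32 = (q - 4)*(q^2 - 6*q + 8) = (q - 4)*(q - 2)*(q - 4)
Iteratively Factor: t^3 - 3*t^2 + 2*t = (t - 1)*(t^2 - 2*t) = (t - 2)*(t - 1)*(t)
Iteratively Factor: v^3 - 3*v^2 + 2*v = (v - 2)*(v^2 - v) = (v - 2)*(v - 1)*(v)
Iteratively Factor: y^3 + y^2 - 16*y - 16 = (y + 1)*(y^2 - 16) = (y - 4)*(y + 1)*(y + 4)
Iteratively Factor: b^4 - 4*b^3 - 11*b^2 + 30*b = (b - 2)*(b^3 - 2*b^2 - 15*b) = b*(b - 2)*(b^2 - 2*b - 15) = b*(b - 2)*(b + 3)*(b - 5)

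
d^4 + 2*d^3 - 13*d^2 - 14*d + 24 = (d - 3)*(d - 1)*(d + 2)*(d + 4)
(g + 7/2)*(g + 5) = g^2 + 17*g/2 + 35/2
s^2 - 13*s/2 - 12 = (s - 8)*(s + 3/2)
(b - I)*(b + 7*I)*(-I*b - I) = -I*b^3 + 6*b^2 - I*b^2 + 6*b - 7*I*b - 7*I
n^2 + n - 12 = (n - 3)*(n + 4)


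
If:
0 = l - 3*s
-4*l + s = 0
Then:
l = 0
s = 0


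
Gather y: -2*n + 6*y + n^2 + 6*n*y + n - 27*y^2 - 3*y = n^2 - n - 27*y^2 + y*(6*n + 3)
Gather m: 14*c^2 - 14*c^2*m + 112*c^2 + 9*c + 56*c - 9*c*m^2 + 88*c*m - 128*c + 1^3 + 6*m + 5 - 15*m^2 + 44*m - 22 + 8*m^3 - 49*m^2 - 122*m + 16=126*c^2 - 63*c + 8*m^3 + m^2*(-9*c - 64) + m*(-14*c^2 + 88*c - 72)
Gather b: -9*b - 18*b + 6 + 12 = 18 - 27*b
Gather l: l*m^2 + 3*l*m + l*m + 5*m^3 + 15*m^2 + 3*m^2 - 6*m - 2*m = l*(m^2 + 4*m) + 5*m^3 + 18*m^2 - 8*m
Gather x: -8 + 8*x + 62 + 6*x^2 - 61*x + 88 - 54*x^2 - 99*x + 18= -48*x^2 - 152*x + 160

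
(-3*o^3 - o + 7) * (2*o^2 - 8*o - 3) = -6*o^5 + 24*o^4 + 7*o^3 + 22*o^2 - 53*o - 21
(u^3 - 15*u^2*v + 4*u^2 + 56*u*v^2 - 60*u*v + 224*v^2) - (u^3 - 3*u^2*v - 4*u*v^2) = -12*u^2*v + 4*u^2 + 60*u*v^2 - 60*u*v + 224*v^2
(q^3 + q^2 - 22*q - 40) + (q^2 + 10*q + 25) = q^3 + 2*q^2 - 12*q - 15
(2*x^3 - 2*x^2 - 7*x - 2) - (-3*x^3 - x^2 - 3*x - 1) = 5*x^3 - x^2 - 4*x - 1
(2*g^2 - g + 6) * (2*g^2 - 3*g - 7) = 4*g^4 - 8*g^3 + g^2 - 11*g - 42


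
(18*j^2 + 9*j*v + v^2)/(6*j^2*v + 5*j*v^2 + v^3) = (6*j + v)/(v*(2*j + v))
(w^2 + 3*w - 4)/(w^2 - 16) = (w - 1)/(w - 4)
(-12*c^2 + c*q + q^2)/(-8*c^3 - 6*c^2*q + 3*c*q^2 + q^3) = (-3*c + q)/(-2*c^2 - c*q + q^2)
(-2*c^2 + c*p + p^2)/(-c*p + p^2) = (2*c + p)/p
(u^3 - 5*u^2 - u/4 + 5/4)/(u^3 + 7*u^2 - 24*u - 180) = (u^2 - 1/4)/(u^2 + 12*u + 36)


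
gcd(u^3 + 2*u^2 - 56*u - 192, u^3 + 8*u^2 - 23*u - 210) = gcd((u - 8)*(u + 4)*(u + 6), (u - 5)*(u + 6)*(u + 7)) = u + 6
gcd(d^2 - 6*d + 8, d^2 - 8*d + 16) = d - 4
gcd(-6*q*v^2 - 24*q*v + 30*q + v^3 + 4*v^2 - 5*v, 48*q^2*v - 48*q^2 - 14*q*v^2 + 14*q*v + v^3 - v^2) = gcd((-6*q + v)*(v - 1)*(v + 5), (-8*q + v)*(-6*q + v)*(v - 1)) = 6*q*v - 6*q - v^2 + v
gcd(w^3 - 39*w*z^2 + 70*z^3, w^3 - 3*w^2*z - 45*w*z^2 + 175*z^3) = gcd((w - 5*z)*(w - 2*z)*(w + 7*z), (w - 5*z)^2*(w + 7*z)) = -w^2 - 2*w*z + 35*z^2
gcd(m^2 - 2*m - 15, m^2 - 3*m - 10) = m - 5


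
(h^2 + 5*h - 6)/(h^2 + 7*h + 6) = (h - 1)/(h + 1)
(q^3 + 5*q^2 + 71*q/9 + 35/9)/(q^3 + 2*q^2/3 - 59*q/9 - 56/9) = (3*q + 5)/(3*q - 8)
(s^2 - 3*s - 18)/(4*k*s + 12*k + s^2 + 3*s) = (s - 6)/(4*k + s)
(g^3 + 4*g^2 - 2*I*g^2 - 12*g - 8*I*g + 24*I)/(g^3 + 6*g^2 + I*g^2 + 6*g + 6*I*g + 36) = (g - 2)/(g + 3*I)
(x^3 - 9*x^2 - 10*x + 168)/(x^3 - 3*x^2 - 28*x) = (x - 6)/x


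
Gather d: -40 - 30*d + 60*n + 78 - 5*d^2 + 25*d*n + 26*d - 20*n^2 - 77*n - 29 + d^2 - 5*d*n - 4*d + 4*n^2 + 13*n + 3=-4*d^2 + d*(20*n - 8) - 16*n^2 - 4*n + 12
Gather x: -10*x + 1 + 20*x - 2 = 10*x - 1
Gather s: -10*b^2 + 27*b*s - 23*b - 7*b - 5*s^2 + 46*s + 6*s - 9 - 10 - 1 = -10*b^2 - 30*b - 5*s^2 + s*(27*b + 52) - 20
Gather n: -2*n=-2*n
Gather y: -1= -1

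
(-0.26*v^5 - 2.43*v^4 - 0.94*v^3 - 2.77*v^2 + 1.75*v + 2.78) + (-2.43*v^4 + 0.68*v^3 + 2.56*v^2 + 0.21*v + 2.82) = -0.26*v^5 - 4.86*v^4 - 0.26*v^3 - 0.21*v^2 + 1.96*v + 5.6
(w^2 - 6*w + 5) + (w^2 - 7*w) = 2*w^2 - 13*w + 5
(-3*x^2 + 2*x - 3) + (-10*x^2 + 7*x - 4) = -13*x^2 + 9*x - 7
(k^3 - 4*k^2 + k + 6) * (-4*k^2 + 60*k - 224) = -4*k^5 + 76*k^4 - 468*k^3 + 932*k^2 + 136*k - 1344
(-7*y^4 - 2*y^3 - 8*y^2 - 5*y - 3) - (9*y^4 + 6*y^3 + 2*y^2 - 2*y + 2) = -16*y^4 - 8*y^3 - 10*y^2 - 3*y - 5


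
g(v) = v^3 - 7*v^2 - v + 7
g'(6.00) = 23.00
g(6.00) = -35.00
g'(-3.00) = 68.00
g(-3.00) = -80.00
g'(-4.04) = 104.52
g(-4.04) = -169.15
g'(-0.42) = 5.41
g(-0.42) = 6.11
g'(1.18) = -13.34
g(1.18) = -2.28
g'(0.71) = -9.43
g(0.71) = 3.12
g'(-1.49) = 26.52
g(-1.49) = -10.36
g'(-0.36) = 4.43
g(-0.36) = 6.41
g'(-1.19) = 19.91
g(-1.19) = -3.41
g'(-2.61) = 55.98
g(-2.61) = -55.85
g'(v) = 3*v^2 - 14*v - 1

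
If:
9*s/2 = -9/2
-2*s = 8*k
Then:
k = 1/4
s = -1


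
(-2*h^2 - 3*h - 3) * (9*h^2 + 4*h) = -18*h^4 - 35*h^3 - 39*h^2 - 12*h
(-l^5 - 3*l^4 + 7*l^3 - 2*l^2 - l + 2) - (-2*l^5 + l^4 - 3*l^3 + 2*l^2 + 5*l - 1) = l^5 - 4*l^4 + 10*l^3 - 4*l^2 - 6*l + 3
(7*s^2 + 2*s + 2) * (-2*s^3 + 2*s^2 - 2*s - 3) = -14*s^5 + 10*s^4 - 14*s^3 - 21*s^2 - 10*s - 6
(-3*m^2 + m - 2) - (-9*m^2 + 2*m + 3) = 6*m^2 - m - 5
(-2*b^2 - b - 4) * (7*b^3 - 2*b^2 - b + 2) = -14*b^5 - 3*b^4 - 24*b^3 + 5*b^2 + 2*b - 8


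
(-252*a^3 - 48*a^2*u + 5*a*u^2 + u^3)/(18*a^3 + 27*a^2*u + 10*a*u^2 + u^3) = (-42*a^2 - a*u + u^2)/(3*a^2 + 4*a*u + u^2)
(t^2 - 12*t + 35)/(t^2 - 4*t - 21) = (t - 5)/(t + 3)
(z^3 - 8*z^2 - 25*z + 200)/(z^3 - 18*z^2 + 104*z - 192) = (z^2 - 25)/(z^2 - 10*z + 24)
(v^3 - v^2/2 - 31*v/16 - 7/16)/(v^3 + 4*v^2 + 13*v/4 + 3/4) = (16*v^3 - 8*v^2 - 31*v - 7)/(4*(4*v^3 + 16*v^2 + 13*v + 3))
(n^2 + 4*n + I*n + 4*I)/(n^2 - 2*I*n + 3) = (n + 4)/(n - 3*I)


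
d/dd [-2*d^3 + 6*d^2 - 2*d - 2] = -6*d^2 + 12*d - 2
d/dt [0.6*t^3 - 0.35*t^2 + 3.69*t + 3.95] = 1.8*t^2 - 0.7*t + 3.69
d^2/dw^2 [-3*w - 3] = 0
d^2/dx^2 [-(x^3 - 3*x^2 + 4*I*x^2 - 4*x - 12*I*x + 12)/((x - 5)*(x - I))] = (x^3*(-2 - 20*I) + x^2*(-222 + 60*I) + x*(870 - 48*I) - 1366 + 160*I)/(x^6 + x^5*(-15 - 3*I) + x^4*(72 + 45*I) + x^3*(-80 - 224*I) + x^2*(-225 + 360*I) + x*(375 + 75*I) - 125*I)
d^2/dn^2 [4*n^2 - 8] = 8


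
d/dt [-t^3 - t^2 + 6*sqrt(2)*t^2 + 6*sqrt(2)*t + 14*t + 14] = -3*t^2 - 2*t + 12*sqrt(2)*t + 6*sqrt(2) + 14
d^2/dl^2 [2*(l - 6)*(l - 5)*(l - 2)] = 12*l - 52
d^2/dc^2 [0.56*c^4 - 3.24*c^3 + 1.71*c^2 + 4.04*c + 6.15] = 6.72*c^2 - 19.44*c + 3.42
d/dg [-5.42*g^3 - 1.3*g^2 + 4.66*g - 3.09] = -16.26*g^2 - 2.6*g + 4.66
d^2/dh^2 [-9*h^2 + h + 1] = -18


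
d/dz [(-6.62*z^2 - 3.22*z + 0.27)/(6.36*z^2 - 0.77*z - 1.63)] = (25.5766*z^2 + 18.1468*z + 5.4565)/(40.4496*z^4 - 9.7944*z^3 - 20.1407*z^2 + 2.5102*z + 2.6569)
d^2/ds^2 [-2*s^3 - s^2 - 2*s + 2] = -12*s - 2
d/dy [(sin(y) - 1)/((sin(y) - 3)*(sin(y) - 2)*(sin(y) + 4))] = 2*(-sin(y)^3 + 2*sin(y)^2 - sin(y) + 5)*cos(y)/((sin(y) - 3)^2*(sin(y) - 2)^2*(sin(y) + 4)^2)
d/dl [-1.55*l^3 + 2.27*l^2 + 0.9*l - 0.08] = -4.65*l^2 + 4.54*l + 0.9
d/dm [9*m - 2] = 9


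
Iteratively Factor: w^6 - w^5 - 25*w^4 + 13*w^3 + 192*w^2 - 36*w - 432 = (w - 4)*(w^5 + 3*w^4 - 13*w^3 - 39*w^2 + 36*w + 108) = (w - 4)*(w + 3)*(w^4 - 13*w^2 + 36) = (w - 4)*(w - 3)*(w + 3)*(w^3 + 3*w^2 - 4*w - 12) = (w - 4)*(w - 3)*(w - 2)*(w + 3)*(w^2 + 5*w + 6) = (w - 4)*(w - 3)*(w - 2)*(w + 2)*(w + 3)*(w + 3)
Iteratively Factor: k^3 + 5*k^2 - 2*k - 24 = (k + 3)*(k^2 + 2*k - 8) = (k - 2)*(k + 3)*(k + 4)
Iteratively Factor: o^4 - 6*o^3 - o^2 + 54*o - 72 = (o + 3)*(o^3 - 9*o^2 + 26*o - 24) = (o - 4)*(o + 3)*(o^2 - 5*o + 6) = (o - 4)*(o - 3)*(o + 3)*(o - 2)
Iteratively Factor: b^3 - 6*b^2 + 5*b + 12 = (b - 3)*(b^2 - 3*b - 4) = (b - 3)*(b + 1)*(b - 4)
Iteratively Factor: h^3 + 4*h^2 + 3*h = (h)*(h^2 + 4*h + 3) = h*(h + 3)*(h + 1)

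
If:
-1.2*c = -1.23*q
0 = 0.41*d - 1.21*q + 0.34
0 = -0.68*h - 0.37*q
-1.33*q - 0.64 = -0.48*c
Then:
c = -0.78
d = -3.08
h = 0.42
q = -0.76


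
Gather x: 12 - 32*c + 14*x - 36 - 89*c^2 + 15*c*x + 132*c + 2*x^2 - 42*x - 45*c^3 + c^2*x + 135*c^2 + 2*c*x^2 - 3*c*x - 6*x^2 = -45*c^3 + 46*c^2 + 100*c + x^2*(2*c - 4) + x*(c^2 + 12*c - 28) - 24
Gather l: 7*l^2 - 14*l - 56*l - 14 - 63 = 7*l^2 - 70*l - 77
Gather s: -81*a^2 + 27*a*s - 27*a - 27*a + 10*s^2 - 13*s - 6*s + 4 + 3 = -81*a^2 - 54*a + 10*s^2 + s*(27*a - 19) + 7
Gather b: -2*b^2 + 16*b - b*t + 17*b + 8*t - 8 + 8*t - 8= -2*b^2 + b*(33 - t) + 16*t - 16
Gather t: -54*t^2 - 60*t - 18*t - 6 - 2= -54*t^2 - 78*t - 8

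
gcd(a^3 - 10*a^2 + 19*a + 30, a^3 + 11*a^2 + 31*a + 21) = a + 1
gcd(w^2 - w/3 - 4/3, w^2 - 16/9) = w - 4/3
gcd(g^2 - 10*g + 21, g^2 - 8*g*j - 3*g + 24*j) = g - 3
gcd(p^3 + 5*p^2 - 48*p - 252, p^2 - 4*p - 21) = p - 7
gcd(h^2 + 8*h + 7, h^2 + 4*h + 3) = h + 1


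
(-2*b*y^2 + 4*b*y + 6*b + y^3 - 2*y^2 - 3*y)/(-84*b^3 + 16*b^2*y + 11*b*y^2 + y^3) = (y^2 - 2*y - 3)/(42*b^2 + 13*b*y + y^2)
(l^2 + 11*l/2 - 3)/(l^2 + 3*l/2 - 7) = (2*l^2 + 11*l - 6)/(2*l^2 + 3*l - 14)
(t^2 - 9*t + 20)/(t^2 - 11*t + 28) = (t - 5)/(t - 7)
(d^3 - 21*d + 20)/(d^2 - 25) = (d^2 - 5*d + 4)/(d - 5)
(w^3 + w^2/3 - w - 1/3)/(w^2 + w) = w - 2/3 - 1/(3*w)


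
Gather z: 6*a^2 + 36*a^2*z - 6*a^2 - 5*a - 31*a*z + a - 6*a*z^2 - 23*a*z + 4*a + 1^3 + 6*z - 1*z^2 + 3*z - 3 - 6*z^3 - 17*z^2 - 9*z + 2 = -6*z^3 + z^2*(-6*a - 18) + z*(36*a^2 - 54*a)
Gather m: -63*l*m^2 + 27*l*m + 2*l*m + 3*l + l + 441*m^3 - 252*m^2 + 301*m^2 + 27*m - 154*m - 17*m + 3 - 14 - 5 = 4*l + 441*m^3 + m^2*(49 - 63*l) + m*(29*l - 144) - 16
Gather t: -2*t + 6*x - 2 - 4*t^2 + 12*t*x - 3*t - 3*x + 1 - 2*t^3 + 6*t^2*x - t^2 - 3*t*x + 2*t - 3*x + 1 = -2*t^3 + t^2*(6*x - 5) + t*(9*x - 3)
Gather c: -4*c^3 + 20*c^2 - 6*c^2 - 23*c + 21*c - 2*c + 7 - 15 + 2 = -4*c^3 + 14*c^2 - 4*c - 6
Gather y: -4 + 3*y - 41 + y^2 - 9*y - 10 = y^2 - 6*y - 55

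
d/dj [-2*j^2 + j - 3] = 1 - 4*j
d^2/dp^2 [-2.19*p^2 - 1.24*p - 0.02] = -4.38000000000000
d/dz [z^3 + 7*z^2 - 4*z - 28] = 3*z^2 + 14*z - 4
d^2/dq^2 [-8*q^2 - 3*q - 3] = -16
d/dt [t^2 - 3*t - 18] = 2*t - 3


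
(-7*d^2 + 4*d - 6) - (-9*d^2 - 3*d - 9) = 2*d^2 + 7*d + 3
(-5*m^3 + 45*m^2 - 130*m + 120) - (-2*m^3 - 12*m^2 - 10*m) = -3*m^3 + 57*m^2 - 120*m + 120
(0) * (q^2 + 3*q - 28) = 0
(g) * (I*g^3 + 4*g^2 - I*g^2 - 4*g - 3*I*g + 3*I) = I*g^4 + 4*g^3 - I*g^3 - 4*g^2 - 3*I*g^2 + 3*I*g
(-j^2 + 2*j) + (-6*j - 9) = -j^2 - 4*j - 9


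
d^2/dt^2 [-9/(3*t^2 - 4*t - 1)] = 18*(-9*t^2 + 12*t + 4*(3*t - 2)^2 + 3)/(-3*t^2 + 4*t + 1)^3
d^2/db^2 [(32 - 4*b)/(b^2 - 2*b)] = 8*(b*(b - 2)*(3*b - 10) - 4*(b - 8)*(b - 1)^2)/(b^3*(b - 2)^3)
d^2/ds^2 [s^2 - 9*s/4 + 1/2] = 2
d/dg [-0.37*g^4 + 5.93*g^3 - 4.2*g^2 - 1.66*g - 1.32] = -1.48*g^3 + 17.79*g^2 - 8.4*g - 1.66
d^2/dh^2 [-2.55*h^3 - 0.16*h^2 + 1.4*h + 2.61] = -15.3*h - 0.32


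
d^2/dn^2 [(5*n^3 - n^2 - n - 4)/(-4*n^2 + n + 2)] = 2*(-25*n^3 + 186*n^2 - 84*n + 38)/(64*n^6 - 48*n^5 - 84*n^4 + 47*n^3 + 42*n^2 - 12*n - 8)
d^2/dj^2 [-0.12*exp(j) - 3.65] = -0.12*exp(j)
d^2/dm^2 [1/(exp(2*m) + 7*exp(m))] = (-(exp(m) + 7)*(4*exp(m) + 7) + 2*(2*exp(m) + 7)^2)*exp(-m)/(exp(m) + 7)^3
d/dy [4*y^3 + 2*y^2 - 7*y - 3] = 12*y^2 + 4*y - 7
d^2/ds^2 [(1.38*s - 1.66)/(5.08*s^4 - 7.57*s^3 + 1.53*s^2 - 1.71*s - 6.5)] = (427.353984*s^7 - 1705.872128*s^6 + 2453.928924*s^5 - 1397.726004*s^4 + 1247.38644*s^3 - 1624.837776*s^2 + 598.484748*s - 73.402812)/(131.096512*s^12 - 586.063344*s^11 + 991.778052*s^10 - 919.207333*s^9 + 190.034463*s^8 + 1072.8876*s^7 - 1253.591943*s^6 + 712.071972*s^5 + 106.820769*s^4 - 862.462011*s^3 + 136.90755*s^2 - 216.7425*s - 274.625)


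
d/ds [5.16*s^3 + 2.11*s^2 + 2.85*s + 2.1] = 15.48*s^2 + 4.22*s + 2.85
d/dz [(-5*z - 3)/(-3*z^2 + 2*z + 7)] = (-15*z^2 - 18*z - 29)/(9*z^4 - 12*z^3 - 38*z^2 + 28*z + 49)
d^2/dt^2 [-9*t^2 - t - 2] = -18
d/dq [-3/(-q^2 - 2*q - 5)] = 6*(-q - 1)/(q^2 + 2*q + 5)^2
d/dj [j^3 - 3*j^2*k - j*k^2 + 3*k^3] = 3*j^2 - 6*j*k - k^2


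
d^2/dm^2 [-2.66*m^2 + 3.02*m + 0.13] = -5.32000000000000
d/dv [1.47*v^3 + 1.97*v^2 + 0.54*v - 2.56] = 4.41*v^2 + 3.94*v + 0.54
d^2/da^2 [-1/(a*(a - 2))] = 2*(-3*a^2 + 6*a - 4)/(a^3*(a^3 - 6*a^2 + 12*a - 8))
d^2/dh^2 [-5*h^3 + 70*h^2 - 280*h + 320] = 140 - 30*h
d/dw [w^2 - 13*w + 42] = 2*w - 13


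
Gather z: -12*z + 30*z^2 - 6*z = 30*z^2 - 18*z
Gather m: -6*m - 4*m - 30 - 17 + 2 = -10*m - 45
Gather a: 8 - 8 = 0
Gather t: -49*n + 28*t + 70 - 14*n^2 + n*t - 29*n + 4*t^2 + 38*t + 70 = -14*n^2 - 78*n + 4*t^2 + t*(n + 66) + 140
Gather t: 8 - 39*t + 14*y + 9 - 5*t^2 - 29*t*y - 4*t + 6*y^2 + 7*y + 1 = -5*t^2 + t*(-29*y - 43) + 6*y^2 + 21*y + 18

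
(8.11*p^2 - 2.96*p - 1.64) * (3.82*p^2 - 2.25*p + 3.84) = 30.9802*p^4 - 29.5547*p^3 + 31.5376*p^2 - 7.6764*p - 6.2976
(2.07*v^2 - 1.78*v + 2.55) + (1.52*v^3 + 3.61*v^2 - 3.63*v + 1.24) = 1.52*v^3 + 5.68*v^2 - 5.41*v + 3.79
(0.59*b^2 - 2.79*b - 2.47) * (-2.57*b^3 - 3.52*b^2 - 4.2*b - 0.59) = -1.5163*b^5 + 5.0935*b^4 + 13.6907*b^3 + 20.0643*b^2 + 12.0201*b + 1.4573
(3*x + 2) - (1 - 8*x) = 11*x + 1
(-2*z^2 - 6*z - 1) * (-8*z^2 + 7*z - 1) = 16*z^4 + 34*z^3 - 32*z^2 - z + 1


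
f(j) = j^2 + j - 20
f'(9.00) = 19.00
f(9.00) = 70.00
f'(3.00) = 7.00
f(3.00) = -8.00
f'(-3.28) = -5.56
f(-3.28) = -12.52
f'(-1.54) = -2.08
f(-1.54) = -19.17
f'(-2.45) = -3.90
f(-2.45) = -16.45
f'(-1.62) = -2.24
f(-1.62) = -19.00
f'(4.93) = 10.86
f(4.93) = 9.23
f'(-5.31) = -9.62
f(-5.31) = 2.89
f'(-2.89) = -4.78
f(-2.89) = -14.54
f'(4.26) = 9.52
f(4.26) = 2.41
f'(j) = 2*j + 1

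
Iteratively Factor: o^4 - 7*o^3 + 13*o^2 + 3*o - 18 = (o - 3)*(o^3 - 4*o^2 + o + 6) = (o - 3)*(o + 1)*(o^2 - 5*o + 6) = (o - 3)*(o - 2)*(o + 1)*(o - 3)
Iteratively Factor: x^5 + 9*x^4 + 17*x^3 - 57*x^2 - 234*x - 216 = (x + 3)*(x^4 + 6*x^3 - x^2 - 54*x - 72) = (x + 2)*(x + 3)*(x^3 + 4*x^2 - 9*x - 36) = (x + 2)*(x + 3)*(x + 4)*(x^2 - 9) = (x + 2)*(x + 3)^2*(x + 4)*(x - 3)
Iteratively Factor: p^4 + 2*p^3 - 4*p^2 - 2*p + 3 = (p + 1)*(p^3 + p^2 - 5*p + 3) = (p - 1)*(p + 1)*(p^2 + 2*p - 3) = (p - 1)*(p + 1)*(p + 3)*(p - 1)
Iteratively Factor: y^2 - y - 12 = (y + 3)*(y - 4)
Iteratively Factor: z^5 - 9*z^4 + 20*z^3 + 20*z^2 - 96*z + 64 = (z + 2)*(z^4 - 11*z^3 + 42*z^2 - 64*z + 32) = (z - 4)*(z + 2)*(z^3 - 7*z^2 + 14*z - 8) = (z - 4)*(z - 2)*(z + 2)*(z^2 - 5*z + 4) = (z - 4)*(z - 2)*(z - 1)*(z + 2)*(z - 4)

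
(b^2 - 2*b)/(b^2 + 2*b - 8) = b/(b + 4)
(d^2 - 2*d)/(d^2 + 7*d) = (d - 2)/(d + 7)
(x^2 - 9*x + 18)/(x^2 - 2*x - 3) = (x - 6)/(x + 1)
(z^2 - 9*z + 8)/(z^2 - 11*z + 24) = (z - 1)/(z - 3)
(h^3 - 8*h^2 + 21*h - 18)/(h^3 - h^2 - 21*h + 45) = (h - 2)/(h + 5)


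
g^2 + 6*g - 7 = (g - 1)*(g + 7)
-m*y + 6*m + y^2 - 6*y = (-m + y)*(y - 6)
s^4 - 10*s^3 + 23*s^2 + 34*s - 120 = (s - 5)*(s - 4)*(s - 3)*(s + 2)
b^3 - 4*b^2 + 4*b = b*(b - 2)^2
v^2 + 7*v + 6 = (v + 1)*(v + 6)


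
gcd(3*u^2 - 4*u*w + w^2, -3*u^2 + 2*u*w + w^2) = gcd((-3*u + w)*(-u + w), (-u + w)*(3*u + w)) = u - w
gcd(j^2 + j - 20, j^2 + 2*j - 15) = j + 5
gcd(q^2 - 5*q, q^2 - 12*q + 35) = q - 5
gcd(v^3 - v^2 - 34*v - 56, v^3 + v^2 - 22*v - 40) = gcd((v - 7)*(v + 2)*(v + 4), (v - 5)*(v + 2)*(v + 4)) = v^2 + 6*v + 8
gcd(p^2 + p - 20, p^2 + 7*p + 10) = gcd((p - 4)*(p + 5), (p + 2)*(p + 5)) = p + 5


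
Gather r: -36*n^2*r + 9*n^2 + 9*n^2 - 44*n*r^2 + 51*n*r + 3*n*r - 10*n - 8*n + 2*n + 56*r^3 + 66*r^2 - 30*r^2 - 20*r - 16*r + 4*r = 18*n^2 - 16*n + 56*r^3 + r^2*(36 - 44*n) + r*(-36*n^2 + 54*n - 32)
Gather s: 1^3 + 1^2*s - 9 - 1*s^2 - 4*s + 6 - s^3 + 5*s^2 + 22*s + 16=-s^3 + 4*s^2 + 19*s + 14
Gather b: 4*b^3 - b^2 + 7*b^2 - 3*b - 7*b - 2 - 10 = 4*b^3 + 6*b^2 - 10*b - 12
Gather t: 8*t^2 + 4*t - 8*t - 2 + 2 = 8*t^2 - 4*t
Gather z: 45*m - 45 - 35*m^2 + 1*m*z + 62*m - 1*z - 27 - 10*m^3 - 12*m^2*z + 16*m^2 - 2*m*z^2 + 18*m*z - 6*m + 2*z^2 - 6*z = -10*m^3 - 19*m^2 + 101*m + z^2*(2 - 2*m) + z*(-12*m^2 + 19*m - 7) - 72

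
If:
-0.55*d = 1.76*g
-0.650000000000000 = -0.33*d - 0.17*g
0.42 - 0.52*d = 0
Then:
No Solution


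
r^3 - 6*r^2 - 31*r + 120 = (r - 8)*(r - 3)*(r + 5)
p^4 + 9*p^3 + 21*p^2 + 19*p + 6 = (p + 1)^3*(p + 6)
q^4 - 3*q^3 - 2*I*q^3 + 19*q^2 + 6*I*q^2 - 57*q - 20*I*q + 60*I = (q - 3)*(q - 5*I)*(q - I)*(q + 4*I)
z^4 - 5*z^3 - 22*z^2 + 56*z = z*(z - 7)*(z - 2)*(z + 4)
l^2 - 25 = (l - 5)*(l + 5)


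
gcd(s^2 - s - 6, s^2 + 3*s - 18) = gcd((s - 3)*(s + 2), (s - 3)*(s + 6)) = s - 3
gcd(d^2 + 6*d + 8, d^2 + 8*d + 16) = d + 4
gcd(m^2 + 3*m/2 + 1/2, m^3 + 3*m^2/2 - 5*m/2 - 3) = m + 1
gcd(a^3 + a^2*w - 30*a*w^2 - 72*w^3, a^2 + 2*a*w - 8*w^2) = a + 4*w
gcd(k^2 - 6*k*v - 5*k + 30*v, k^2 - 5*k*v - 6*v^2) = -k + 6*v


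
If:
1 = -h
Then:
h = -1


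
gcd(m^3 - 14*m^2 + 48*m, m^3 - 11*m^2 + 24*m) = m^2 - 8*m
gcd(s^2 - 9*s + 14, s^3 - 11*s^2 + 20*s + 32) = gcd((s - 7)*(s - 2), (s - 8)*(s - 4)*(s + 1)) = 1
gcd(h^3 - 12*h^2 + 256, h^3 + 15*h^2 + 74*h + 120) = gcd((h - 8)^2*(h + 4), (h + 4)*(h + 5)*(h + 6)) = h + 4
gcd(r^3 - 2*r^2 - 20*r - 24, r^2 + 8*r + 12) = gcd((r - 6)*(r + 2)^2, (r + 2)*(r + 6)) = r + 2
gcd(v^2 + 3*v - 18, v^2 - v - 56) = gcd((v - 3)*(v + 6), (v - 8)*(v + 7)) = 1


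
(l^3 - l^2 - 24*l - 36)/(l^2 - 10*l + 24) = (l^2 + 5*l + 6)/(l - 4)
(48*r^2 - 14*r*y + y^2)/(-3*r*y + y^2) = (-48*r^2 + 14*r*y - y^2)/(y*(3*r - y))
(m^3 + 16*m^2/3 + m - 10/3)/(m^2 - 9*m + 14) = (m^3 + 16*m^2/3 + m - 10/3)/(m^2 - 9*m + 14)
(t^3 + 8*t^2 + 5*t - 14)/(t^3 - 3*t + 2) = (t + 7)/(t - 1)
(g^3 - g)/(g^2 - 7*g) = (g^2 - 1)/(g - 7)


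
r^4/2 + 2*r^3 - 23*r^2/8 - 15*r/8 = r*(r/2 + 1/4)*(r - 3/2)*(r + 5)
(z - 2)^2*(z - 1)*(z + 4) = z^4 - z^3 - 12*z^2 + 28*z - 16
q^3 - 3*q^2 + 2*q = q*(q - 2)*(q - 1)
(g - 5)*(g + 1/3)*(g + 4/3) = g^3 - 10*g^2/3 - 71*g/9 - 20/9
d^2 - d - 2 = (d - 2)*(d + 1)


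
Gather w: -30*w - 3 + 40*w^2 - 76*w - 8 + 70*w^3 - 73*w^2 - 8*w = 70*w^3 - 33*w^2 - 114*w - 11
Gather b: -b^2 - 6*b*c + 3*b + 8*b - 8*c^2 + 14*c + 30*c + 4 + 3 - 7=-b^2 + b*(11 - 6*c) - 8*c^2 + 44*c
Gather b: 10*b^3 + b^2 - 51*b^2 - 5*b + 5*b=10*b^3 - 50*b^2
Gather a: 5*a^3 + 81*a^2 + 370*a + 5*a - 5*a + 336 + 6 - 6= 5*a^3 + 81*a^2 + 370*a + 336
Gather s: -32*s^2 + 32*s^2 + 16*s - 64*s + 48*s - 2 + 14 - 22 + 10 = 0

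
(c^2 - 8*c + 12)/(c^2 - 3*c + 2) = (c - 6)/(c - 1)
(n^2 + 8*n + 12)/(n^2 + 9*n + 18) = (n + 2)/(n + 3)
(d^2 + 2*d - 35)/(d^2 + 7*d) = (d - 5)/d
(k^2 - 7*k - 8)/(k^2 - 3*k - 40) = (k + 1)/(k + 5)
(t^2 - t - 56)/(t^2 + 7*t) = (t - 8)/t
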